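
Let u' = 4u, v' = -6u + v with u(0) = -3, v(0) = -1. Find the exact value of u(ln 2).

-48

A = [[4,0],[-6,1]]; eigenvalues λ = 1, 4.
Eigenvectors: (0,-1) for λ=1, (-1,2) for λ=4.
From the initial condition, c_1 = 7, c_2 = 3.
u(ln 2) = (7)(2^1)(0) + (3)(2^4)(-1) = -48.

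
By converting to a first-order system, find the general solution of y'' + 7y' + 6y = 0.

Let x_1 = y, x_2 = y'. Then x_1' = x_2 and x_2' = -6x_1 - 7x_2.
A = [[0,1],[-6,-7]]; det(A-λI) = λ^2 + 7λ + 6.
Eigenvalues λ = -6, -1 with eigenvectors (1,-6), (1,-1).

y(t) = K_1e^(-6t) + K_2e^(-t)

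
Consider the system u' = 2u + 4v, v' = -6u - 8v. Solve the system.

u(t) = 2K_1e^(-4t) + K_2e^(-2t), v(t) = -3K_1e^(-4t) - K_2e^(-2t)

Coefficient matrix A = [[2, 4], [-6, -8]].
Characteristic polynomial det(A - λI) = λ^2 + 6λ + 8 = 0.
Eigenvalues λ = -4, -2.
For λ=-4: (A-λI) row 1 is [6, 4], so an eigenvector is (2, -3).
For λ=-2: (A-λI) row 1 is [4, 4], so an eigenvector is (1, -1).
General solution: K_1e^(-4t)(2,-3) + K_2e^(-2t)(1,-1).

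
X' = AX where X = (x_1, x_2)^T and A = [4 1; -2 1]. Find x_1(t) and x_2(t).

Coefficient matrix A = [[4, 1], [-2, 1]].
Characteristic polynomial det(A - λI) = λ^2 - 5λ + 6 = 0.
Eigenvalues λ = 2, 3.
For λ=2: (A-λI) row 1 is [2, 1], so an eigenvector is (1, -2).
For λ=3: (A-λI) row 1 is [1, 1], so an eigenvector is (1, -1).
General solution: K_1e^(2t)(1,-2) + K_2e^(3t)(1,-1).

x_1(t) = K_1e^(2t) + K_2e^(3t), x_2(t) = -2K_1e^(2t) - K_2e^(3t)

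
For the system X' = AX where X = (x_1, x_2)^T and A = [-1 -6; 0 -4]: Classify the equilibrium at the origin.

A = [[-1,-6],[0,-4]]; det(A-λI) = λ^2 + 5λ + 4.
λ = -1, -4: both negative.

stable node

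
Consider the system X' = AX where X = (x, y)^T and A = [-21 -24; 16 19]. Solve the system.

x(t) = -3K_1e^(-5t) - K_2e^(3t), y(t) = 2K_1e^(-5t) + K_2e^(3t)

Coefficient matrix A = [[-21, -24], [16, 19]].
Characteristic polynomial det(A - λI) = λ^2 + 2λ - 15 = 0.
Eigenvalues λ = -5, 3.
For λ=-5: (A-λI) row 1 is [-16, -24], so an eigenvector is (-3, 2).
For λ=3: (A-λI) row 1 is [-24, -24], so an eigenvector is (-1, 1).
General solution: K_1e^(-5t)(-3,2) + K_2e^(3t)(-1,1).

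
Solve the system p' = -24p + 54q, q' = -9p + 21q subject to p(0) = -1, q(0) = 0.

Coefficient matrix A = [[-24, 54], [-9, 21]].
Characteristic polynomial det(A - λI) = λ^2 + 3λ - 18 = 0.
Eigenvalues λ = -6, 3.
For λ=-6: (A-λI) row 1 is [-18, 54], so an eigenvector is (-3, -1).
For λ=3: (A-λI) row 1 is [-27, 54], so an eigenvector is (2, 1).
General solution: K_1e^(-6t)(-3,-1) + K_2e^(3t)(2,1).
Applying p(0)=-1, q(0)=0 gives K_1=1, K_2=1.

p(t) = 2e^(3t) - 3e^(-6t), q(t) = e^(3t) - e^(-6t)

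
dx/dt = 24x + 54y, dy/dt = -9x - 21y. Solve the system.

x(t) = 2c_1e^(-3t) - 3c_2e^(6t), y(t) = -c_1e^(-3t) + c_2e^(6t)

Coefficient matrix A = [[24, 54], [-9, -21]].
Characteristic polynomial det(A - λI) = λ^2 - 3λ - 18 = 0.
Eigenvalues λ = -3, 6.
For λ=-3: (A-λI) row 1 is [27, 54], so an eigenvector is (2, -1).
For λ=6: (A-λI) row 1 is [18, 54], so an eigenvector is (-3, 1).
General solution: c_1e^(-3t)(2,-1) + c_2e^(6t)(-3,1).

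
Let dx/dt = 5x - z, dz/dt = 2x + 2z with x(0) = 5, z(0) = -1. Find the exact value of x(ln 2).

128

A = [[5,-1],[2,2]]; eigenvalues λ = 3, 4.
Eigenvectors: (-1,-2) for λ=3, (1,1) for λ=4.
From the initial condition, c_1 = 6, c_2 = 11.
x(ln 2) = (6)(2^3)(-1) + (11)(2^4)(1) = 128.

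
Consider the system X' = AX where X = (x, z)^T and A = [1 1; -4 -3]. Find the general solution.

x(t) = C_1e^(-t) + C_2te^(-t) - C_2e^(-t), z(t) = -2C_1e^(-t) - 2C_2te^(-t) + 3C_2e^(-t)

Coefficient matrix A = [[1, 1], [-4, -3]].
Characteristic polynomial det(A - λI) = λ^2 + 2λ + 1 = 0.
Single eigenvalue λ = -1 with algebraic multiplicity 2.
Eigenvector v = (1,-2); generalized eigenvector w with (A-λI)w=v is (-1,3).
General solution: e^(-t)[C_1·v + C_2·(t·v + w)].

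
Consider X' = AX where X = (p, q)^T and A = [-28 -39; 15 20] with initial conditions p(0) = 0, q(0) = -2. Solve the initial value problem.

p(t) = 26e^(-4t)sin(3t), q(t) = -16e^(-4t)sin(3t) - 2e^(-4t)cos(3t)

Coefficient matrix A = [[-28, -39], [15, 20]].
Characteristic polynomial det(A - λI) = λ^2 + 8λ + 25 = 0.
Eigenvalues λ = -4 ± 3i (complex conjugate pair).
For λ=-4+3i: an eigenvector is (2,-1) - i(-3,2) = (2 + 3i, -1 - 2i).
A real fundamental pair from Re and Im of e^((-4+3i)t)v: X_1 = e^(-4t)(cos(3t)·(2,-1) + sin(3t)·(-3,2)), X_2 = e^(-4t)(sin(3t)·(2,-1) - cos(3t)·(-3,2)).
General solution: c_1X_1 + c_2X_2.
Applying p(0)=0, q(0)=-2 gives c_1=-6, c_2=4.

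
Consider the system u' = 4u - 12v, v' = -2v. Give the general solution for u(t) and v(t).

Coefficient matrix A = [[4, -12], [0, -2]].
Characteristic polynomial det(A - λI) = λ^2 - 2λ - 8 = 0.
Eigenvalues λ = -2, 4.
For λ=-2: (A-λI) row 1 is [6, -12], so an eigenvector is (-2, -1).
For λ=4: (A-λI) row 1 is [0, -12], so an eigenvector is (1, 0).
General solution: c_1e^(-2t)(-2,-1) + c_2e^(4t)(1,0).

u(t) = -2c_1e^(-2t) + c_2e^(4t), v(t) = -c_1e^(-2t)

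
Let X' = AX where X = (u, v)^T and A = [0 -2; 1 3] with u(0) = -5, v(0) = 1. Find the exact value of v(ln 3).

-15

A = [[0,-2],[1,3]]; eigenvalues λ = 2, 1.
Eigenvectors: (1,-1) for λ=2, (2,-1) for λ=1.
From the initial condition, c_1 = 3, c_2 = -4.
v(ln 3) = (3)(3^2)(-1) + (-4)(3^1)(-1) = -15.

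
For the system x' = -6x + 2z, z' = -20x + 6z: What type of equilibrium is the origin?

A = [[-6,2],[-20,6]]; det(A-λI) = λ^2 + 4.
λ = 0 ± 2i: zero real part.

center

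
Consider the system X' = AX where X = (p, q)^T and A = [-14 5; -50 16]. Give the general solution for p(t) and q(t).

Coefficient matrix A = [[-14, 5], [-50, 16]].
Characteristic polynomial det(A - λI) = λ^2 - 2λ + 26 = 0.
Eigenvalues λ = 1 ± 5i (complex conjugate pair).
For λ=1+5i: an eigenvector is (1,3) - i(0,-1) = (1, 3 + i).
A real fundamental pair from Re and Im of e^((1+5i)t)v: X_1 = e^(t)(cos(5t)·(1,3) + sin(5t)·(0,-1)), X_2 = e^(t)(sin(5t)·(1,3) - cos(5t)·(0,-1)).
General solution: c_1X_1 + c_2X_2.

p(t) = c_1e^(t)cos(5t) + c_2e^(t)sin(5t), q(t) = -c_1e^(t)sin(5t) + 3c_1e^(t)cos(5t) + 3c_2e^(t)sin(5t) + c_2e^(t)cos(5t)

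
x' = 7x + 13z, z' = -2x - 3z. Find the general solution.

Coefficient matrix A = [[7, 13], [-2, -3]].
Characteristic polynomial det(A - λI) = λ^2 - 4λ + 5 = 0.
Eigenvalues λ = 2 ± i (complex conjugate pair).
For λ=2+i: an eigenvector is (2,-1) - i(-3,1) = (2 + 3i, -1 - i).
A real fundamental pair from Re and Im of e^((2+i)t)v: X_1 = e^(2t)(cos(t)·(2,-1) + sin(t)·(-3,1)), X_2 = e^(2t)(sin(t)·(2,-1) - cos(t)·(-3,1)).
General solution: c_1X_1 + c_2X_2.

x(t) = -3c_1e^(2t)sin(t) + 2c_1e^(2t)cos(t) + 2c_2e^(2t)sin(t) + 3c_2e^(2t)cos(t), z(t) = c_1e^(2t)sin(t) - c_1e^(2t)cos(t) - c_2e^(2t)sin(t) - c_2e^(2t)cos(t)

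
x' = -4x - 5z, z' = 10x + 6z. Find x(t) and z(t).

x(t) = K_1e^(t)sin(5t) - K_2e^(t)cos(5t), z(t) = -K_1e^(t)sin(5t) - K_1e^(t)cos(5t) - K_2e^(t)sin(5t) + K_2e^(t)cos(5t)

Coefficient matrix A = [[-4, -5], [10, 6]].
Characteristic polynomial det(A - λI) = λ^2 - 2λ + 26 = 0.
Eigenvalues λ = 1 ± 5i (complex conjugate pair).
For λ=1+5i: an eigenvector is (0,-1) - i(1,-1) = (0 - i, -1 + i).
A real fundamental pair from Re and Im of e^((1+5i)t)v: X_1 = e^(t)(cos(5t)·(0,-1) + sin(5t)·(1,-1)), X_2 = e^(t)(sin(5t)·(0,-1) - cos(5t)·(1,-1)).
General solution: K_1X_1 + K_2X_2.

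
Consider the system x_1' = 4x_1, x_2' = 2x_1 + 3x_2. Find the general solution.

Coefficient matrix A = [[4, 0], [2, 3]].
Characteristic polynomial det(A - λI) = λ^2 - 7λ + 12 = 0.
Eigenvalues λ = 4, 3.
For λ=4: (A-λI) row 2 is [2, -1], so an eigenvector is (1, 2).
For λ=3: (A-λI) row 1 is [1, 0], so an eigenvector is (0, -1).
General solution: K_1e^(4t)(1,2) + K_2e^(3t)(0,-1).

x_1(t) = K_1e^(4t), x_2(t) = 2K_1e^(4t) - K_2e^(3t)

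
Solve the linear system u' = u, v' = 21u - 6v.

u(t) = -K_2e^(t), v(t) = K_1e^(-6t) - 3K_2e^(t)

Coefficient matrix A = [[1, 0], [21, -6]].
Characteristic polynomial det(A - λI) = λ^2 + 5λ - 6 = 0.
Eigenvalues λ = -6, 1.
For λ=-6: (A-λI) row 1 is [7, 0], so an eigenvector is (0, 1).
For λ=1: (A-λI) row 2 is [21, -7], so an eigenvector is (-1, -3).
General solution: K_1e^(-6t)(0,1) + K_2e^(t)(-1,-3).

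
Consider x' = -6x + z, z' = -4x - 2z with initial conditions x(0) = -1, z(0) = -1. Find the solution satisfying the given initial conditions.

x(t) = te^(-4t) - e^(-4t), z(t) = 2te^(-4t) - e^(-4t)

Coefficient matrix A = [[-6, 1], [-4, -2]].
Characteristic polynomial det(A - λI) = λ^2 + 8λ + 16 = 0.
Single eigenvalue λ = -4 with algebraic multiplicity 2.
Eigenvector v = (1,2); generalized eigenvector w with (A-λI)w=v is (0,1).
General solution: e^(-4t)[c_1·v + c_2·(t·v + w)].
Applying x(0)=-1, z(0)=-1 gives c_1=-1, c_2=1.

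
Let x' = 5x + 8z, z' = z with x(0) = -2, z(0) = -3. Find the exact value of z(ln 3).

-9

A = [[5,8],[0,1]]; eigenvalues λ = 1, 5.
Eigenvectors: (-2,1) for λ=1, (-1,0) for λ=5.
From the initial condition, c_1 = -3, c_2 = 8.
z(ln 3) = (-3)(3^1)(1) + (8)(3^5)(0) = -9.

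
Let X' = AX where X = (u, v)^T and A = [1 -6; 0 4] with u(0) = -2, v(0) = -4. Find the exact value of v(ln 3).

-324

A = [[1,-6],[0,4]]; eigenvalues λ = 4, 1.
Eigenvectors: (-2,1) for λ=4, (-1,0) for λ=1.
From the initial condition, c_1 = -4, c_2 = 10.
v(ln 3) = (-4)(3^4)(1) + (10)(3^1)(0) = -324.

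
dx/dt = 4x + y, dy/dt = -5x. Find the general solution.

x(t) = -K_1e^(2t)sin(t) + K_2e^(2t)cos(t), y(t) = 2K_1e^(2t)sin(t) - K_1e^(2t)cos(t) - K_2e^(2t)sin(t) - 2K_2e^(2t)cos(t)

Coefficient matrix A = [[4, 1], [-5, 0]].
Characteristic polynomial det(A - λI) = λ^2 - 4λ + 5 = 0.
Eigenvalues λ = 2 ± i (complex conjugate pair).
For λ=2+i: an eigenvector is (0,-1) - i(-1,2) = (0 + i, -1 - 2i).
A real fundamental pair from Re and Im of e^((2+i)t)v: X_1 = e^(2t)(cos(t)·(0,-1) + sin(t)·(-1,2)), X_2 = e^(2t)(sin(t)·(0,-1) - cos(t)·(-1,2)).
General solution: K_1X_1 + K_2X_2.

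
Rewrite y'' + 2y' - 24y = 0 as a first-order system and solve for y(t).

Let x_1 = y, x_2 = y'. Then x_1' = x_2 and x_2' = 24x_1 - 2x_2.
A = [[0,1],[24,-2]]; det(A-λI) = λ^2 + 2λ - 24.
Eigenvalues λ = -6, 4 with eigenvectors (1,-6), (1,4).

y(t) = C_1e^(-6t) + C_2e^(4t)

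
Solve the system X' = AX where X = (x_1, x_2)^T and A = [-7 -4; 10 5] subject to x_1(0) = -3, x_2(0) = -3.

Coefficient matrix A = [[-7, -4], [10, 5]].
Characteristic polynomial det(A - λI) = λ^2 + 2λ + 5 = 0.
Eigenvalues λ = -1 ± 2i (complex conjugate pair).
For λ=-1+2i: an eigenvector is (-1,2) - i(-1,1) = (-1 + i, 2 - i).
A real fundamental pair from Re and Im of e^((-1+2i)t)v: X_1 = e^(-t)(cos(2t)·(-1,2) + sin(2t)·(-1,1)), X_2 = e^(-t)(sin(2t)·(-1,2) - cos(2t)·(-1,1)).
General solution: C_1X_1 + C_2X_2.
Applying x_1(0)=-3, x_2(0)=-3 gives C_1=-6, C_2=-9.

x_1(t) = 15e^(-t)sin(2t) - 3e^(-t)cos(2t), x_2(t) = -24e^(-t)sin(2t) - 3e^(-t)cos(2t)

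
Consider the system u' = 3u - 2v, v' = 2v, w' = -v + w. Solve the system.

Coefficient matrix A = [[3, -2, 0], [0, 2, 0], [0, -1, 1]].
det(A - λI) = 0 gives eigenvalues λ = 1, 3, 2.
For λ=1: eigenvector (0,0,1).
For λ=3: eigenvector (1,0,0).
For λ=2: eigenvector (-2,-1,1).
General solution: c_1e^(t)(0,0,1) + c_2e^(3t)(1,0,0) + c_3e^(2t)(-2,-1,1).

u(t) = c_2e^(3t) - 2c_3e^(2t), v(t) = -c_3e^(2t), w(t) = c_1e^(t) + c_3e^(2t)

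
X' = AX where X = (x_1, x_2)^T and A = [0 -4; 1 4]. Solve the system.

x_1(t) = -2K_1e^(2t) - 2K_2te^(2t) - 3K_2e^(2t), x_2(t) = K_1e^(2t) + K_2te^(2t) + 2K_2e^(2t)

Coefficient matrix A = [[0, -4], [1, 4]].
Characteristic polynomial det(A - λI) = λ^2 - 4λ + 4 = 0.
Single eigenvalue λ = 2 with algebraic multiplicity 2.
Eigenvector v = (-2,1); generalized eigenvector w with (A-λI)w=v is (-3,2).
General solution: e^(2t)[K_1·v + K_2·(t·v + w)].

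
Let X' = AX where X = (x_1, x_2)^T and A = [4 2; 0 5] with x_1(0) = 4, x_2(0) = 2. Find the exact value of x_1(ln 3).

A = [[4,2],[0,5]]; eigenvalues λ = 4, 5.
Eigenvectors: (-1,0) for λ=4, (2,1) for λ=5.
From the initial condition, c_1 = 0, c_2 = 2.
x_1(ln 3) = (0)(3^4)(-1) + (2)(3^5)(2) = 972.

972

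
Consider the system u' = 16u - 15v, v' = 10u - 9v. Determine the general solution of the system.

Coefficient matrix A = [[16, -15], [10, -9]].
Characteristic polynomial det(A - λI) = λ^2 - 7λ + 6 = 0.
Eigenvalues λ = 1, 6.
For λ=1: (A-λI) row 1 is [15, -15], so an eigenvector is (-1, -1).
For λ=6: (A-λI) row 1 is [10, -15], so an eigenvector is (3, 2).
General solution: C_1e^(t)(-1,-1) + C_2e^(6t)(3,2).

u(t) = -C_1e^(t) + 3C_2e^(6t), v(t) = -C_1e^(t) + 2C_2e^(6t)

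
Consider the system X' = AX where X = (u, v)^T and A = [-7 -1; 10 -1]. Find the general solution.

u(t) = C_1e^(-4t)cos(t) + C_2e^(-4t)sin(t), v(t) = C_1e^(-4t)sin(t) - 3C_1e^(-4t)cos(t) - 3C_2e^(-4t)sin(t) - C_2e^(-4t)cos(t)

Coefficient matrix A = [[-7, -1], [10, -1]].
Characteristic polynomial det(A - λI) = λ^2 + 8λ + 17 = 0.
Eigenvalues λ = -4 ± i (complex conjugate pair).
For λ=-4+i: an eigenvector is (1,-3) - i(0,1) = (1, -3 - i).
A real fundamental pair from Re and Im of e^((-4+i)t)v: X_1 = e^(-4t)(cos(t)·(1,-3) + sin(t)·(0,1)), X_2 = e^(-4t)(sin(t)·(1,-3) - cos(t)·(0,1)).
General solution: C_1X_1 + C_2X_2.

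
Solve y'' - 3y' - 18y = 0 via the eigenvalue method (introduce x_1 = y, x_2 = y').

Let x_1 = y, x_2 = y'. Then x_1' = x_2 and x_2' = 18x_1 + 3x_2.
A = [[0,1],[18,3]]; det(A-λI) = λ^2 - 3λ - 18.
Eigenvalues λ = 6, -3 with eigenvectors (1,6), (1,-3).

y(t) = C_1e^(6t) + C_2e^(-3t)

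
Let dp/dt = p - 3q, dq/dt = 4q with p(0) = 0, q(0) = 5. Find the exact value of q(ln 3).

405

A = [[1,-3],[0,4]]; eigenvalues λ = 4, 1.
Eigenvectors: (-1,1) for λ=4, (1,0) for λ=1.
From the initial condition, c_1 = 5, c_2 = 5.
q(ln 3) = (5)(3^4)(1) + (5)(3^1)(0) = 405.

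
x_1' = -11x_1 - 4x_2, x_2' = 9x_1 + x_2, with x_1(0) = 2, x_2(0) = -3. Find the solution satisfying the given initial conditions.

Coefficient matrix A = [[-11, -4], [9, 1]].
Characteristic polynomial det(A - λI) = λ^2 + 10λ + 25 = 0.
Single eigenvalue λ = -5 with algebraic multiplicity 2.
Eigenvector v = (2,-3); generalized eigenvector w with (A-λI)w=v is (-1,1).
General solution: e^(-5t)[K_1·v + K_2·(t·v + w)].
Applying x_1(0)=2, x_2(0)=-3 gives K_1=1, K_2=0.

x_1(t) = 2e^(-5t), x_2(t) = -3e^(-5t)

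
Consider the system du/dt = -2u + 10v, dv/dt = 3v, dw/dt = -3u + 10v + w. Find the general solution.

u(t) = 2C_2e^(3t) + C_3e^(-2t), v(t) = C_2e^(3t), w(t) = C_1e^(t) + 2C_2e^(3t) + C_3e^(-2t)

Coefficient matrix A = [[-2, 10, 0], [0, 3, 0], [-3, 10, 1]].
det(A - λI) = 0 gives eigenvalues λ = 1, 3, -2.
For λ=1: eigenvector (0,0,1).
For λ=3: eigenvector (2,1,2).
For λ=-2: eigenvector (1,0,1).
General solution: C_1e^(t)(0,0,1) + C_2e^(3t)(2,1,2) + C_3e^(-2t)(1,0,1).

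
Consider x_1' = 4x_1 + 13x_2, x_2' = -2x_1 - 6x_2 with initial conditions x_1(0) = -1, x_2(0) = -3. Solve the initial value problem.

x_1(t) = -44e^(-t)sin(t) - e^(-t)cos(t), x_2(t) = 17e^(-t)sin(t) - 3e^(-t)cos(t)

Coefficient matrix A = [[4, 13], [-2, -6]].
Characteristic polynomial det(A - λI) = λ^2 + 2λ + 2 = 0.
Eigenvalues λ = -1 ± i (complex conjugate pair).
For λ=-1+i: an eigenvector is (-3,1) - i(-2,1) = (-3 + 2i, 1 - i).
A real fundamental pair from Re and Im of e^((-1+i)t)v: X_1 = e^(-t)(cos(t)·(-3,1) + sin(t)·(-2,1)), X_2 = e^(-t)(sin(t)·(-3,1) - cos(t)·(-2,1)).
General solution: K_1X_1 + K_2X_2.
Applying x_1(0)=-1, x_2(0)=-3 gives K_1=7, K_2=10.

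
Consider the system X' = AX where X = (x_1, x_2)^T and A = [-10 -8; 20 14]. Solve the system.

Coefficient matrix A = [[-10, -8], [20, 14]].
Characteristic polynomial det(A - λI) = λ^2 - 4λ + 20 = 0.
Eigenvalues λ = 2 ± 4i (complex conjugate pair).
For λ=2+4i: an eigenvector is (-1,1) - i(1,-2) = (-1 - i, 1 + 2i).
A real fundamental pair from Re and Im of e^((2+4i)t)v: X_1 = e^(2t)(cos(4t)·(-1,1) + sin(4t)·(1,-2)), X_2 = e^(2t)(sin(4t)·(-1,1) - cos(4t)·(1,-2)).
General solution: c_1X_1 + c_2X_2.

x_1(t) = c_1e^(2t)sin(4t) - c_1e^(2t)cos(4t) - c_2e^(2t)sin(4t) - c_2e^(2t)cos(4t), x_2(t) = -2c_1e^(2t)sin(4t) + c_1e^(2t)cos(4t) + c_2e^(2t)sin(4t) + 2c_2e^(2t)cos(4t)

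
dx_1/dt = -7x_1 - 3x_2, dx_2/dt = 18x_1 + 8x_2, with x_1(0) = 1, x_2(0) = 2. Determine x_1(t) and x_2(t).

Coefficient matrix A = [[-7, -3], [18, 8]].
Characteristic polynomial det(A - λI) = λ^2 - λ - 2 = 0.
Eigenvalues λ = 2, -1.
For λ=2: (A-λI) row 1 is [-9, -3], so an eigenvector is (1, -3).
For λ=-1: (A-λI) row 1 is [-6, -3], so an eigenvector is (-1, 2).
General solution: c_1e^(2t)(1,-3) + c_2e^(-t)(-1,2).
Applying x_1(0)=1, x_2(0)=2 gives c_1=-4, c_2=-5.

x_1(t) = -4e^(2t) + 5e^(-t), x_2(t) = 12e^(2t) - 10e^(-t)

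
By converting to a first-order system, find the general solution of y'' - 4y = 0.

y(t) = c_1e^(-2t) + c_2e^(2t)

Let x_1 = y, x_2 = y'. Then x_1' = x_2 and x_2' = 4x_1.
A = [[0,1],[4,0]]; det(A-λI) = λ^2 - 4.
Eigenvalues λ = -2, 2 with eigenvectors (1,-2), (1,2).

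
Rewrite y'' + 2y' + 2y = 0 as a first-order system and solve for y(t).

Let x_1 = y, x_2 = y'. Then x_1' = x_2 and x_2' = -2x_1 - 2x_2.
A = [[0,1],[-2,-2]]; det(A-λI) = λ^2 + 2λ + 2.
Eigenvalues λ = -1 ± i.

y(t) = C_1e^(-t)cos(t) + C_2e^(-t)sin(t)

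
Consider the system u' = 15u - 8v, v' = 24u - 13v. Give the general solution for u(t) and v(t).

Coefficient matrix A = [[15, -8], [24, -13]].
Characteristic polynomial det(A - λI) = λ^2 - 2λ - 3 = 0.
Eigenvalues λ = 3, -1.
For λ=3: (A-λI) row 1 is [12, -8], so an eigenvector is (-2, -3).
For λ=-1: (A-λI) row 1 is [16, -8], so an eigenvector is (1, 2).
General solution: K_1e^(3t)(-2,-3) + K_2e^(-t)(1,2).

u(t) = -2K_1e^(3t) + K_2e^(-t), v(t) = -3K_1e^(3t) + 2K_2e^(-t)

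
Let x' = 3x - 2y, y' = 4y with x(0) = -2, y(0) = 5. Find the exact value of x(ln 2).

A = [[3,-2],[0,4]]; eigenvalues λ = 3, 4.
Eigenvectors: (1,0) for λ=3, (2,-1) for λ=4.
From the initial condition, c_1 = 8, c_2 = -5.
x(ln 2) = (8)(2^3)(1) + (-5)(2^4)(2) = -96.

-96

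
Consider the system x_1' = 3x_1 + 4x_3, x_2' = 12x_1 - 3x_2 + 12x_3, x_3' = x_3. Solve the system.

Coefficient matrix A = [[3, 0, 4], [12, -3, 12], [0, 0, 1]].
det(A - λI) = 0 gives eigenvalues λ = 3, -3, 1.
For λ=3: eigenvector (-1,-2,0).
For λ=-3: eigenvector (0,-1,0).
For λ=1: eigenvector (-2,-3,1).
General solution: C_1e^(3t)(-1,-2,0) + C_2e^(-3t)(0,-1,0) + C_3e^(t)(-2,-3,1).

x_1(t) = -C_1e^(3t) - 2C_3e^(t), x_2(t) = -2C_1e^(3t) - C_2e^(-3t) - 3C_3e^(t), x_3(t) = C_3e^(t)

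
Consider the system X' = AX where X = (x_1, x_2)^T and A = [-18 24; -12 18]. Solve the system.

x_1(t) = -2K_1e^(-6t) - K_2e^(6t), x_2(t) = -K_1e^(-6t) - K_2e^(6t)

Coefficient matrix A = [[-18, 24], [-12, 18]].
Characteristic polynomial det(A - λI) = λ^2 - 36 = 0.
Eigenvalues λ = -6, 6.
For λ=-6: (A-λI) row 1 is [-12, 24], so an eigenvector is (-2, -1).
For λ=6: (A-λI) row 1 is [-24, 24], so an eigenvector is (-1, -1).
General solution: K_1e^(-6t)(-2,-1) + K_2e^(6t)(-1,-1).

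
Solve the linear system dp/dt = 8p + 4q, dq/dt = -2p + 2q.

p(t) = C_1e^(4t) + 2C_2e^(6t), q(t) = -C_1e^(4t) - C_2e^(6t)

Coefficient matrix A = [[8, 4], [-2, 2]].
Characteristic polynomial det(A - λI) = λ^2 - 10λ + 24 = 0.
Eigenvalues λ = 4, 6.
For λ=4: (A-λI) row 1 is [4, 4], so an eigenvector is (1, -1).
For λ=6: (A-λI) row 1 is [2, 4], so an eigenvector is (2, -1).
General solution: C_1e^(4t)(1,-1) + C_2e^(6t)(2,-1).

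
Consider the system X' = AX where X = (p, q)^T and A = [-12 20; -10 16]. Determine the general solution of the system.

Coefficient matrix A = [[-12, 20], [-10, 16]].
Characteristic polynomial det(A - λI) = λ^2 - 4λ + 8 = 0.
Eigenvalues λ = 2 ± 2i (complex conjugate pair).
For λ=2+2i: an eigenvector is (-3,-2) - i(1,1) = (-3 - i, -2 - i).
A real fundamental pair from Re and Im of e^((2+2i)t)v: X_1 = e^(2t)(cos(2t)·(-3,-2) + sin(2t)·(1,1)), X_2 = e^(2t)(sin(2t)·(-3,-2) - cos(2t)·(1,1)).
General solution: K_1X_1 + K_2X_2.

p(t) = K_1e^(2t)sin(2t) - 3K_1e^(2t)cos(2t) - 3K_2e^(2t)sin(2t) - K_2e^(2t)cos(2t), q(t) = K_1e^(2t)sin(2t) - 2K_1e^(2t)cos(2t) - 2K_2e^(2t)sin(2t) - K_2e^(2t)cos(2t)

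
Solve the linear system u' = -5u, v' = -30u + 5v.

u(t) = c_2e^(-5t), v(t) = -c_1e^(5t) + 3c_2e^(-5t)

Coefficient matrix A = [[-5, 0], [-30, 5]].
Characteristic polynomial det(A - λI) = λ^2 - 25 = 0.
Eigenvalues λ = 5, -5.
For λ=5: (A-λI) row 1 is [-10, 0], so an eigenvector is (0, -1).
For λ=-5: (A-λI) row 2 is [-30, 10], so an eigenvector is (1, 3).
General solution: c_1e^(5t)(0,-1) + c_2e^(-5t)(1,3).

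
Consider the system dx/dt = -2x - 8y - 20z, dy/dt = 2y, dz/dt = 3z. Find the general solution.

x(t) = -4c_1e^(3t) - 2c_2e^(2t) + c_3e^(-2t), y(t) = c_2e^(2t), z(t) = c_1e^(3t)

Coefficient matrix A = [[-2, -8, -20], [0, 2, 0], [0, 0, 3]].
det(A - λI) = 0 gives eigenvalues λ = 3, 2, -2.
For λ=3: eigenvector (-4,0,1).
For λ=2: eigenvector (-2,1,0).
For λ=-2: eigenvector (1,0,0).
General solution: c_1e^(3t)(-4,0,1) + c_2e^(2t)(-2,1,0) + c_3e^(-2t)(1,0,0).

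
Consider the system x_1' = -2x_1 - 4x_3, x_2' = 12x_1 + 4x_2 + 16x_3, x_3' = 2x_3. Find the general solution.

x_1(t) = C_1e^(-2t) - C_3e^(2t), x_2(t) = -2C_1e^(-2t) + C_2e^(4t) - 2C_3e^(2t), x_3(t) = C_3e^(2t)

Coefficient matrix A = [[-2, 0, -4], [12, 4, 16], [0, 0, 2]].
det(A - λI) = 0 gives eigenvalues λ = -2, 4, 2.
For λ=-2: eigenvector (1,-2,0).
For λ=4: eigenvector (0,1,0).
For λ=2: eigenvector (-1,-2,1).
General solution: C_1e^(-2t)(1,-2,0) + C_2e^(4t)(0,1,0) + C_3e^(2t)(-1,-2,1).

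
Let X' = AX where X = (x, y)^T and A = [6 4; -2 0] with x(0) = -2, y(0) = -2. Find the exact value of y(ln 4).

A = [[6,4],[-2,0]]; eigenvalues λ = 4, 2.
Eigenvectors: (-2,1) for λ=4, (1,-1) for λ=2.
From the initial condition, c_1 = 4, c_2 = 6.
y(ln 4) = (4)(4^4)(1) + (6)(4^2)(-1) = 928.

928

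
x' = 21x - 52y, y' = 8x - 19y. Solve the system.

x(t) = 2c_1e^(t)sin(4t) + 3c_1e^(t)cos(4t) + 3c_2e^(t)sin(4t) - 2c_2e^(t)cos(4t), y(t) = c_1e^(t)sin(4t) + c_1e^(t)cos(4t) + c_2e^(t)sin(4t) - c_2e^(t)cos(4t)

Coefficient matrix A = [[21, -52], [8, -19]].
Characteristic polynomial det(A - λI) = λ^2 - 2λ + 17 = 0.
Eigenvalues λ = 1 ± 4i (complex conjugate pair).
For λ=1+4i: an eigenvector is (3,1) - i(2,1) = (3 - 2i, 1 - i).
A real fundamental pair from Re and Im of e^((1+4i)t)v: X_1 = e^(t)(cos(4t)·(3,1) + sin(4t)·(2,1)), X_2 = e^(t)(sin(4t)·(3,1) - cos(4t)·(2,1)).
General solution: c_1X_1 + c_2X_2.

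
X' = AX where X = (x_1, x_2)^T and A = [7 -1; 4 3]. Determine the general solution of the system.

x_1(t) = -C_1e^(5t) - C_2te^(5t) + C_2e^(5t), x_2(t) = -2C_1e^(5t) - 2C_2te^(5t) + 3C_2e^(5t)

Coefficient matrix A = [[7, -1], [4, 3]].
Characteristic polynomial det(A - λI) = λ^2 - 10λ + 25 = 0.
Single eigenvalue λ = 5 with algebraic multiplicity 2.
Eigenvector v = (-1,-2); generalized eigenvector w with (A-λI)w=v is (1,3).
General solution: e^(5t)[C_1·v + C_2·(t·v + w)].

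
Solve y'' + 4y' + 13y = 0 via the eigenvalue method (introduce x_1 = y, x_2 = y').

y(t) = K_1e^(-2t)cos(3t) + K_2e^(-2t)sin(3t)

Let x_1 = y, x_2 = y'. Then x_1' = x_2 and x_2' = -13x_1 - 4x_2.
A = [[0,1],[-13,-4]]; det(A-λI) = λ^2 + 4λ + 13.
Eigenvalues λ = -2 ± 3i.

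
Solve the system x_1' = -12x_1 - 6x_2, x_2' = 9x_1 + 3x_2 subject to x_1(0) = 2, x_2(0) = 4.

x_1(t) = -12e^(-3t) + 14e^(-6t), x_2(t) = 18e^(-3t) - 14e^(-6t)

Coefficient matrix A = [[-12, -6], [9, 3]].
Characteristic polynomial det(A - λI) = λ^2 + 9λ + 18 = 0.
Eigenvalues λ = -3, -6.
For λ=-3: (A-λI) row 1 is [-9, -6], so an eigenvector is (-2, 3).
For λ=-6: (A-λI) row 1 is [-6, -6], so an eigenvector is (1, -1).
General solution: c_1e^(-3t)(-2,3) + c_2e^(-6t)(1,-1).
Applying x_1(0)=2, x_2(0)=4 gives c_1=6, c_2=14.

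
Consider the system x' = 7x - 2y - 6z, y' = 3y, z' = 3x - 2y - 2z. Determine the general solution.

x(t) = -c_1e^(t) - c_2e^(3t) + 2c_3e^(4t), y(t) = c_2e^(3t), z(t) = -c_1e^(t) - c_2e^(3t) + c_3e^(4t)

Coefficient matrix A = [[7, -2, -6], [0, 3, 0], [3, -2, -2]].
det(A - λI) = 0 gives eigenvalues λ = 1, 3, 4.
For λ=1: eigenvector (-1,0,-1).
For λ=3: eigenvector (-1,1,-1).
For λ=4: eigenvector (2,0,1).
General solution: c_1e^(t)(-1,0,-1) + c_2e^(3t)(-1,1,-1) + c_3e^(4t)(2,0,1).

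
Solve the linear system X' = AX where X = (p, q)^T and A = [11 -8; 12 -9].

p(t) = -c_1e^(3t) + 2c_2e^(-t), q(t) = -c_1e^(3t) + 3c_2e^(-t)

Coefficient matrix A = [[11, -8], [12, -9]].
Characteristic polynomial det(A - λI) = λ^2 - 2λ - 3 = 0.
Eigenvalues λ = 3, -1.
For λ=3: (A-λI) row 1 is [8, -8], so an eigenvector is (-1, -1).
For λ=-1: (A-λI) row 1 is [12, -8], so an eigenvector is (2, 3).
General solution: c_1e^(3t)(-1,-1) + c_2e^(-t)(2,3).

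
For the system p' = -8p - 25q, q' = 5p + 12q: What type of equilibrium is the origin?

A = [[-8,-25],[5,12]]; det(A-λI) = λ^2 - 4λ + 29.
λ = 2 ± 5i: positive real part.

unstable spiral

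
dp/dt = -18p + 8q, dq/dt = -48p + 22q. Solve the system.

p(t) = K_1e^(6t) + K_2e^(-2t), q(t) = 3K_1e^(6t) + 2K_2e^(-2t)

Coefficient matrix A = [[-18, 8], [-48, 22]].
Characteristic polynomial det(A - λI) = λ^2 - 4λ - 12 = 0.
Eigenvalues λ = 6, -2.
For λ=6: (A-λI) row 1 is [-24, 8], so an eigenvector is (1, 3).
For λ=-2: (A-λI) row 1 is [-16, 8], so an eigenvector is (1, 2).
General solution: K_1e^(6t)(1,3) + K_2e^(-2t)(1,2).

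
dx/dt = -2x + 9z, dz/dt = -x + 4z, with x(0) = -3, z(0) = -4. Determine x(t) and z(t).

Coefficient matrix A = [[-2, 9], [-1, 4]].
Characteristic polynomial det(A - λI) = λ^2 - 2λ + 1 = 0.
Single eigenvalue λ = 1 with algebraic multiplicity 2.
Eigenvector v = (-3,-1); generalized eigenvector w with (A-λI)w=v is (-2,-1).
General solution: e^(t)[c_1·v + c_2·(t·v + w)].
Applying x(0)=-3, z(0)=-4 gives c_1=-5, c_2=9.

x(t) = -27te^(t) - 3e^(t), z(t) = -9te^(t) - 4e^(t)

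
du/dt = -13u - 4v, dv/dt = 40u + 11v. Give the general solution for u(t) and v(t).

Coefficient matrix A = [[-13, -4], [40, 11]].
Characteristic polynomial det(A - λI) = λ^2 + 2λ + 17 = 0.
Eigenvalues λ = -1 ± 4i (complex conjugate pair).
For λ=-1+4i: an eigenvector is (0,-1) - i(1,-3) = (0 - i, -1 + 3i).
A real fundamental pair from Re and Im of e^((-1+4i)t)v: X_1 = e^(-t)(cos(4t)·(0,-1) + sin(4t)·(1,-3)), X_2 = e^(-t)(sin(4t)·(0,-1) - cos(4t)·(1,-3)).
General solution: c_1X_1 + c_2X_2.

u(t) = c_1e^(-t)sin(4t) - c_2e^(-t)cos(4t), v(t) = -3c_1e^(-t)sin(4t) - c_1e^(-t)cos(4t) - c_2e^(-t)sin(4t) + 3c_2e^(-t)cos(4t)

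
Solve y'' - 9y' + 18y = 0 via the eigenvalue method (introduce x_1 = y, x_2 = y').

y(t) = C_1e^(3t) + C_2e^(6t)

Let x_1 = y, x_2 = y'. Then x_1' = x_2 and x_2' = -18x_1 + 9x_2.
A = [[0,1],[-18,9]]; det(A-λI) = λ^2 - 9λ + 18.
Eigenvalues λ = 3, 6 with eigenvectors (1,3), (1,6).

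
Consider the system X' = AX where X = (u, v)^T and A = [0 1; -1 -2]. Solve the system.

Coefficient matrix A = [[0, 1], [-1, -2]].
Characteristic polynomial det(A - λI) = λ^2 + 2λ + 1 = 0.
Single eigenvalue λ = -1 with algebraic multiplicity 2.
Eigenvector v = (-1,1); generalized eigenvector w with (A-λI)w=v is (0,-1).
General solution: e^(-t)[K_1·v + K_2·(t·v + w)].

u(t) = -K_1e^(-t) - K_2te^(-t), v(t) = K_1e^(-t) + K_2te^(-t) - K_2e^(-t)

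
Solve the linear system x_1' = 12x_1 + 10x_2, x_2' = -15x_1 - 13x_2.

Coefficient matrix A = [[12, 10], [-15, -13]].
Characteristic polynomial det(A - λI) = λ^2 + λ - 6 = 0.
Eigenvalues λ = 2, -3.
For λ=2: (A-λI) row 1 is [10, 10], so an eigenvector is (-1, 1).
For λ=-3: (A-λI) row 1 is [15, 10], so an eigenvector is (-2, 3).
General solution: c_1e^(2t)(-1,1) + c_2e^(-3t)(-2,3).

x_1(t) = -c_1e^(2t) - 2c_2e^(-3t), x_2(t) = c_1e^(2t) + 3c_2e^(-3t)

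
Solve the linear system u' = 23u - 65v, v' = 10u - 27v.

u(t) = -2K_1e^(-2t)sin(5t) - 3K_1e^(-2t)cos(5t) - 3K_2e^(-2t)sin(5t) + 2K_2e^(-2t)cos(5t), v(t) = -K_1e^(-2t)sin(5t) - K_1e^(-2t)cos(5t) - K_2e^(-2t)sin(5t) + K_2e^(-2t)cos(5t)

Coefficient matrix A = [[23, -65], [10, -27]].
Characteristic polynomial det(A - λI) = λ^2 + 4λ + 29 = 0.
Eigenvalues λ = -2 ± 5i (complex conjugate pair).
For λ=-2+5i: an eigenvector is (-3,-1) - i(-2,-1) = (-3 + 2i, -1 + i).
A real fundamental pair from Re and Im of e^((-2+5i)t)v: X_1 = e^(-2t)(cos(5t)·(-3,-1) + sin(5t)·(-2,-1)), X_2 = e^(-2t)(sin(5t)·(-3,-1) - cos(5t)·(-2,-1)).
General solution: K_1X_1 + K_2X_2.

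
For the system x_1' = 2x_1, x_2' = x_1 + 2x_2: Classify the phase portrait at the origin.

A = [[2,0],[1,2]]; det(A-λI) = λ^2 - 4λ + 4.
repeated λ = 2 with a single eigenvector.

unstable improper node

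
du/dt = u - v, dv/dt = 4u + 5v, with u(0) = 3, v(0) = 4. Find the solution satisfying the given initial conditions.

Coefficient matrix A = [[1, -1], [4, 5]].
Characteristic polynomial det(A - λI) = λ^2 - 6λ + 9 = 0.
Single eigenvalue λ = 3 with algebraic multiplicity 2.
Eigenvector v = (1,-2); generalized eigenvector w with (A-λI)w=v is (0,-1).
General solution: e^(3t)[c_1·v + c_2·(t·v + w)].
Applying u(0)=3, v(0)=4 gives c_1=3, c_2=-10.

u(t) = -10te^(3t) + 3e^(3t), v(t) = 20te^(3t) + 4e^(3t)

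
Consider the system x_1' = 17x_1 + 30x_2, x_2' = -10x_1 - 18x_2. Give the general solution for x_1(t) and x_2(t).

Coefficient matrix A = [[17, 30], [-10, -18]].
Characteristic polynomial det(A - λI) = λ^2 + λ - 6 = 0.
Eigenvalues λ = -3, 2.
For λ=-3: (A-λI) row 1 is [20, 30], so an eigenvector is (3, -2).
For λ=2: (A-λI) row 1 is [15, 30], so an eigenvector is (2, -1).
General solution: C_1e^(-3t)(3,-2) + C_2e^(2t)(2,-1).

x_1(t) = 3C_1e^(-3t) + 2C_2e^(2t), x_2(t) = -2C_1e^(-3t) - C_2e^(2t)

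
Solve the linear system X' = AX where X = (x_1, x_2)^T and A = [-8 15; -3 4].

x_1(t) = -C_1e^(-2t)sin(3t) - 2C_1e^(-2t)cos(3t) - 2C_2e^(-2t)sin(3t) + C_2e^(-2t)cos(3t), x_2(t) = -C_1e^(-2t)cos(3t) - C_2e^(-2t)sin(3t)

Coefficient matrix A = [[-8, 15], [-3, 4]].
Characteristic polynomial det(A - λI) = λ^2 + 4λ + 13 = 0.
Eigenvalues λ = -2 ± 3i (complex conjugate pair).
For λ=-2+3i: an eigenvector is (-2,-1) - i(-1,0) = (-2 + i, -1).
A real fundamental pair from Re and Im of e^((-2+3i)t)v: X_1 = e^(-2t)(cos(3t)·(-2,-1) + sin(3t)·(-1,0)), X_2 = e^(-2t)(sin(3t)·(-2,-1) - cos(3t)·(-1,0)).
General solution: C_1X_1 + C_2X_2.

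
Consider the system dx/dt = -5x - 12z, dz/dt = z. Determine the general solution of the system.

Coefficient matrix A = [[-5, -12], [0, 1]].
Characteristic polynomial det(A - λI) = λ^2 + 4λ - 5 = 0.
Eigenvalues λ = -5, 1.
For λ=-5: (A-λI) row 1 is [0, -12], so an eigenvector is (-1, 0).
For λ=1: (A-λI) row 1 is [-6, -12], so an eigenvector is (-2, 1).
General solution: C_1e^(-5t)(-1,0) + C_2e^(t)(-2,1).

x(t) = -C_1e^(-5t) - 2C_2e^(t), z(t) = C_2e^(t)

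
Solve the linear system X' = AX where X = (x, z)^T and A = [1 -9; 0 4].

Coefficient matrix A = [[1, -9], [0, 4]].
Characteristic polynomial det(A - λI) = λ^2 - 5λ + 4 = 0.
Eigenvalues λ = 4, 1.
For λ=4: (A-λI) row 1 is [-3, -9], so an eigenvector is (3, -1).
For λ=1: (A-λI) row 1 is [0, -9], so an eigenvector is (1, 0).
General solution: C_1e^(4t)(3,-1) + C_2e^(t)(1,0).

x(t) = 3C_1e^(4t) + C_2e^(t), z(t) = -C_1e^(4t)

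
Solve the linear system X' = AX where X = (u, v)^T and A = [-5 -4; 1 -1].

Coefficient matrix A = [[-5, -4], [1, -1]].
Characteristic polynomial det(A - λI) = λ^2 + 6λ + 9 = 0.
Single eigenvalue λ = -3 with algebraic multiplicity 2.
Eigenvector v = (-2,1); generalized eigenvector w with (A-λI)w=v is (1,0).
General solution: e^(-3t)[c_1·v + c_2·(t·v + w)].

u(t) = -2c_1e^(-3t) - 2c_2te^(-3t) + c_2e^(-3t), v(t) = c_1e^(-3t) + c_2te^(-3t)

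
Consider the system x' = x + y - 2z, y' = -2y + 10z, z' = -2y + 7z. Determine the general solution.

x(t) = c_1e^(2t) + c_2e^(t), y(t) = 5c_1e^(2t) + 2c_3e^(3t), z(t) = 2c_1e^(2t) + c_3e^(3t)

Coefficient matrix A = [[1, 1, -2], [0, -2, 10], [0, -2, 7]].
det(A - λI) = 0 gives eigenvalues λ = 2, 1, 3.
For λ=2: eigenvector (1,5,2).
For λ=1: eigenvector (1,0,0).
For λ=3: eigenvector (0,2,1).
General solution: c_1e^(2t)(1,5,2) + c_2e^(t)(1,0,0) + c_3e^(3t)(0,2,1).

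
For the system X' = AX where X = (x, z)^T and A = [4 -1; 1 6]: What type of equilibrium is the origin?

A = [[4,-1],[1,6]]; det(A-λI) = λ^2 - 10λ + 25.
repeated λ = 5 with a single eigenvector.

unstable improper node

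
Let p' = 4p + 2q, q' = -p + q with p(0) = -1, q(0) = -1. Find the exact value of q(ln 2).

4

A = [[4,2],[-1,1]]; eigenvalues λ = 3, 2.
Eigenvectors: (2,-1) for λ=3, (-1,1) for λ=2.
From the initial condition, c_1 = -2, c_2 = -3.
q(ln 2) = (-2)(2^3)(-1) + (-3)(2^2)(1) = 4.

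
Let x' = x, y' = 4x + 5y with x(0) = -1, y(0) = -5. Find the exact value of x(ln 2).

A = [[1,0],[4,5]]; eigenvalues λ = 1, 5.
Eigenvectors: (1,-1) for λ=1, (0,1) for λ=5.
From the initial condition, c_1 = -1, c_2 = -6.
x(ln 2) = (-1)(2^1)(1) + (-6)(2^5)(0) = -2.

-2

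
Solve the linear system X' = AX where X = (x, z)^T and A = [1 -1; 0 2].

Coefficient matrix A = [[1, -1], [0, 2]].
Characteristic polynomial det(A - λI) = λ^2 - 3λ + 2 = 0.
Eigenvalues λ = 2, 1.
For λ=2: (A-λI) row 1 is [-1, -1], so an eigenvector is (1, -1).
For λ=1: (A-λI) row 1 is [0, -1], so an eigenvector is (1, 0).
General solution: K_1e^(2t)(1,-1) + K_2e^(t)(1,0).

x(t) = K_1e^(2t) + K_2e^(t), z(t) = -K_1e^(2t)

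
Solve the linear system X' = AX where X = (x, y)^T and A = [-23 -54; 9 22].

Coefficient matrix A = [[-23, -54], [9, 22]].
Characteristic polynomial det(A - λI) = λ^2 + λ - 20 = 0.
Eigenvalues λ = -5, 4.
For λ=-5: (A-λI) row 1 is [-18, -54], so an eigenvector is (3, -1).
For λ=4: (A-λI) row 1 is [-27, -54], so an eigenvector is (-2, 1).
General solution: C_1e^(-5t)(3,-1) + C_2e^(4t)(-2,1).

x(t) = 3C_1e^(-5t) - 2C_2e^(4t), y(t) = -C_1e^(-5t) + C_2e^(4t)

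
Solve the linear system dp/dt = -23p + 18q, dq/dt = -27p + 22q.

p(t) = 2C_1e^(4t) - C_2e^(-5t), q(t) = 3C_1e^(4t) - C_2e^(-5t)

Coefficient matrix A = [[-23, 18], [-27, 22]].
Characteristic polynomial det(A - λI) = λ^2 + λ - 20 = 0.
Eigenvalues λ = 4, -5.
For λ=4: (A-λI) row 1 is [-27, 18], so an eigenvector is (2, 3).
For λ=-5: (A-λI) row 1 is [-18, 18], so an eigenvector is (-1, -1).
General solution: C_1e^(4t)(2,3) + C_2e^(-5t)(-1,-1).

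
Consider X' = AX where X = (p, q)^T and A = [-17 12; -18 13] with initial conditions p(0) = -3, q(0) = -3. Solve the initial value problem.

p(t) = -3e^(-5t), q(t) = -3e^(-5t)

Coefficient matrix A = [[-17, 12], [-18, 13]].
Characteristic polynomial det(A - λI) = λ^2 + 4λ - 5 = 0.
Eigenvalues λ = -5, 1.
For λ=-5: (A-λI) row 1 is [-12, 12], so an eigenvector is (-1, -1).
For λ=1: (A-λI) row 1 is [-18, 12], so an eigenvector is (2, 3).
General solution: K_1e^(-5t)(-1,-1) + K_2e^(t)(2,3).
Applying p(0)=-3, q(0)=-3 gives K_1=3, K_2=0.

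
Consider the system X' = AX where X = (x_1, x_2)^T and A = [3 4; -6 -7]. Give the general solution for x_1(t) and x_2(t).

x_1(t) = -2K_1e^(-3t) - K_2e^(-t), x_2(t) = 3K_1e^(-3t) + K_2e^(-t)

Coefficient matrix A = [[3, 4], [-6, -7]].
Characteristic polynomial det(A - λI) = λ^2 + 4λ + 3 = 0.
Eigenvalues λ = -3, -1.
For λ=-3: (A-λI) row 1 is [6, 4], so an eigenvector is (-2, 3).
For λ=-1: (A-λI) row 1 is [4, 4], so an eigenvector is (-1, 1).
General solution: K_1e^(-3t)(-2,3) + K_2e^(-t)(-1,1).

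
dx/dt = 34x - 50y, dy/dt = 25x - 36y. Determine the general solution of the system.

Coefficient matrix A = [[34, -50], [25, -36]].
Characteristic polynomial det(A - λI) = λ^2 + 2λ + 26 = 0.
Eigenvalues λ = -1 ± 5i (complex conjugate pair).
For λ=-1+5i: an eigenvector is (-1,-1) - i(3,2) = (-1 - 3i, -1 - 2i).
A real fundamental pair from Re and Im of e^((-1+5i)t)v: X_1 = e^(-t)(cos(5t)·(-1,-1) + sin(5t)·(3,2)), X_2 = e^(-t)(sin(5t)·(-1,-1) - cos(5t)·(3,2)).
General solution: C_1X_1 + C_2X_2.

x(t) = 3C_1e^(-t)sin(5t) - C_1e^(-t)cos(5t) - C_2e^(-t)sin(5t) - 3C_2e^(-t)cos(5t), y(t) = 2C_1e^(-t)sin(5t) - C_1e^(-t)cos(5t) - C_2e^(-t)sin(5t) - 2C_2e^(-t)cos(5t)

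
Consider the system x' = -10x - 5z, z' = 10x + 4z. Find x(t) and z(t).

Coefficient matrix A = [[-10, -5], [10, 4]].
Characteristic polynomial det(A - λI) = λ^2 + 6λ + 10 = 0.
Eigenvalues λ = -3 ± i (complex conjugate pair).
For λ=-3+i: an eigenvector is (2,-3) - i(1,-1) = (2 - i, -3 + i).
A real fundamental pair from Re and Im of e^((-3+i)t)v: X_1 = e^(-3t)(cos(t)·(2,-3) + sin(t)·(1,-1)), X_2 = e^(-3t)(sin(t)·(2,-3) - cos(t)·(1,-1)).
General solution: C_1X_1 + C_2X_2.

x(t) = C_1e^(-3t)sin(t) + 2C_1e^(-3t)cos(t) + 2C_2e^(-3t)sin(t) - C_2e^(-3t)cos(t), z(t) = -C_1e^(-3t)sin(t) - 3C_1e^(-3t)cos(t) - 3C_2e^(-3t)sin(t) + C_2e^(-3t)cos(t)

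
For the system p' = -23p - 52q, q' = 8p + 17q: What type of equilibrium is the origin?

A = [[-23,-52],[8,17]]; det(A-λI) = λ^2 + 6λ + 25.
λ = -3 ± 4i: negative real part.

stable spiral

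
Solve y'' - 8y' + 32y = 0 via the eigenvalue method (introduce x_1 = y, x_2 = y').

Let x_1 = y, x_2 = y'. Then x_1' = x_2 and x_2' = -32x_1 + 8x_2.
A = [[0,1],[-32,8]]; det(A-λI) = λ^2 - 8λ + 32.
Eigenvalues λ = 4 ± 4i.

y(t) = C_1e^(4t)cos(4t) + C_2e^(4t)sin(4t)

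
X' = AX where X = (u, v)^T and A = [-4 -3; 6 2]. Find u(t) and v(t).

Coefficient matrix A = [[-4, -3], [6, 2]].
Characteristic polynomial det(A - λI) = λ^2 + 2λ + 10 = 0.
Eigenvalues λ = -1 ± 3i (complex conjugate pair).
For λ=-1+3i: an eigenvector is (0,-1) - i(1,-1) = (0 - i, -1 + i).
A real fundamental pair from Re and Im of e^((-1+3i)t)v: X_1 = e^(-t)(cos(3t)·(0,-1) + sin(3t)·(1,-1)), X_2 = e^(-t)(sin(3t)·(0,-1) - cos(3t)·(1,-1)).
General solution: C_1X_1 + C_2X_2.

u(t) = C_1e^(-t)sin(3t) - C_2e^(-t)cos(3t), v(t) = -C_1e^(-t)sin(3t) - C_1e^(-t)cos(3t) - C_2e^(-t)sin(3t) + C_2e^(-t)cos(3t)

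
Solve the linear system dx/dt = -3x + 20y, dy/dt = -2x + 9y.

Coefficient matrix A = [[-3, 20], [-2, 9]].
Characteristic polynomial det(A - λI) = λ^2 - 6λ + 13 = 0.
Eigenvalues λ = 3 ± 2i (complex conjugate pair).
For λ=3+2i: an eigenvector is (-3,-1) - i(-1,0) = (-3 + i, -1).
A real fundamental pair from Re and Im of e^((3+2i)t)v: X_1 = e^(3t)(cos(2t)·(-3,-1) + sin(2t)·(-1,0)), X_2 = e^(3t)(sin(2t)·(-3,-1) - cos(2t)·(-1,0)).
General solution: c_1X_1 + c_2X_2.

x(t) = -c_1e^(3t)sin(2t) - 3c_1e^(3t)cos(2t) - 3c_2e^(3t)sin(2t) + c_2e^(3t)cos(2t), y(t) = -c_1e^(3t)cos(2t) - c_2e^(3t)sin(2t)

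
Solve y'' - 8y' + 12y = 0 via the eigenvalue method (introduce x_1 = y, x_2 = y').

Let x_1 = y, x_2 = y'. Then x_1' = x_2 and x_2' = -12x_1 + 8x_2.
A = [[0,1],[-12,8]]; det(A-λI) = λ^2 - 8λ + 12.
Eigenvalues λ = 2, 6 with eigenvectors (1,2), (1,6).

y(t) = C_1e^(2t) + C_2e^(6t)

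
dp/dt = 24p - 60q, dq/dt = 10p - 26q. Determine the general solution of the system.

p(t) = -2c_1e^(-6t) + 3c_2e^(4t), q(t) = -c_1e^(-6t) + c_2e^(4t)

Coefficient matrix A = [[24, -60], [10, -26]].
Characteristic polynomial det(A - λI) = λ^2 + 2λ - 24 = 0.
Eigenvalues λ = -6, 4.
For λ=-6: (A-λI) row 1 is [30, -60], so an eigenvector is (-2, -1).
For λ=4: (A-λI) row 1 is [20, -60], so an eigenvector is (3, 1).
General solution: c_1e^(-6t)(-2,-1) + c_2e^(4t)(3,1).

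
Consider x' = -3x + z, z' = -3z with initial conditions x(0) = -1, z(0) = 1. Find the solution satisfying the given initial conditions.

x(t) = te^(-3t) - e^(-3t), z(t) = e^(-3t)

Coefficient matrix A = [[-3, 1], [0, -3]].
Characteristic polynomial det(A - λI) = λ^2 + 6λ + 9 = 0.
Single eigenvalue λ = -3 with algebraic multiplicity 2.
Eigenvector v = (1,0); generalized eigenvector w with (A-λI)w=v is (3,1).
General solution: e^(-3t)[c_1·v + c_2·(t·v + w)].
Applying x(0)=-1, z(0)=1 gives c_1=-4, c_2=1.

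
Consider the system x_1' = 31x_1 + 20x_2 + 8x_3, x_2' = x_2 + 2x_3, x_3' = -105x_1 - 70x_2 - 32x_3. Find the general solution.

x_1(t) = K_1e^(3t) - 2K_2e^(t), x_2(t) = -K_1e^(3t) + 3K_2e^(t) - 2K_3e^(-4t), x_3(t) = -K_1e^(3t) + 5K_3e^(-4t)

Coefficient matrix A = [[31, 20, 8], [0, 1, 2], [-105, -70, -32]].
det(A - λI) = 0 gives eigenvalues λ = 3, 1, -4.
For λ=3: eigenvector (1,-1,-1).
For λ=1: eigenvector (-2,3,0).
For λ=-4: eigenvector (0,-2,5).
General solution: K_1e^(3t)(1,-1,-1) + K_2e^(t)(-2,3,0) + K_3e^(-4t)(0,-2,5).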